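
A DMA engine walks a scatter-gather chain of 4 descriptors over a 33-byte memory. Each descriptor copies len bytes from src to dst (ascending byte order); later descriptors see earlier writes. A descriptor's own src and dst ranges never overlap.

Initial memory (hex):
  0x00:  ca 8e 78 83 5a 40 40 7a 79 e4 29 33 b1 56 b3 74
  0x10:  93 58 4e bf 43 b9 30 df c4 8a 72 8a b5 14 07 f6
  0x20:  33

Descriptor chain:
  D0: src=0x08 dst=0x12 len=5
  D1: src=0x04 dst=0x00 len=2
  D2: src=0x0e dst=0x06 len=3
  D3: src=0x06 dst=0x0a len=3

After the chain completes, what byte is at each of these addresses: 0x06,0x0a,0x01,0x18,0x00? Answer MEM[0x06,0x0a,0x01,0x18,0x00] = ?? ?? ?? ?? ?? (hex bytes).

MEM[0x06,0x0a,0x01,0x18,0x00] = b3 b3 40 c4 5a

#0 dst[0x12+5] := {0x79,0xe4,0x29,0x33,0xb1}
#1 dst[0x00+2] := {0x5a,0x40}
#2 dst[0x06+3] := {0xb3,0x74,0x93}
#3 dst[0x0a+3] := {0xb3,0x74,0x93}
query mem[0x06]=0xb3, mem[0x0a]=0xb3, mem[0x01]=0x40, mem[0x18]=0xc4, mem[0x00]=0x5a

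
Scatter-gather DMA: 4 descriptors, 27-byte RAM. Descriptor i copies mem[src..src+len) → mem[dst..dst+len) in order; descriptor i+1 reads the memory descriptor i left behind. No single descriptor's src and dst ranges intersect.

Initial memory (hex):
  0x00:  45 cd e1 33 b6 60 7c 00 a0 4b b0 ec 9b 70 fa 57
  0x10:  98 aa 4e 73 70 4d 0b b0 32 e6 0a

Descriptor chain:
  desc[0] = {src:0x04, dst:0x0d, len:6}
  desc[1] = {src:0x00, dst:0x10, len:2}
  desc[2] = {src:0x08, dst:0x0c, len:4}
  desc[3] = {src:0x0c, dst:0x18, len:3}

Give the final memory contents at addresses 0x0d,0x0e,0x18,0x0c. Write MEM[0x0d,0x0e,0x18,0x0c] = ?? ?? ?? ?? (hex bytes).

MEM[0x0d,0x0e,0x18,0x0c] = 4b b0 a0 a0

[0] 0x04->0x0d len=6 : b6 60 7c 00 a0 4b
[1] 0x00->0x10 len=2 : 45 cd
[2] 0x08->0x0c len=4 : a0 4b b0 ec
[3] 0x0c->0x18 len=3 : a0 4b b0
query mem[0x0d]=0x4b, mem[0x0e]=0xb0, mem[0x18]=0xa0, mem[0x0c]=0xa0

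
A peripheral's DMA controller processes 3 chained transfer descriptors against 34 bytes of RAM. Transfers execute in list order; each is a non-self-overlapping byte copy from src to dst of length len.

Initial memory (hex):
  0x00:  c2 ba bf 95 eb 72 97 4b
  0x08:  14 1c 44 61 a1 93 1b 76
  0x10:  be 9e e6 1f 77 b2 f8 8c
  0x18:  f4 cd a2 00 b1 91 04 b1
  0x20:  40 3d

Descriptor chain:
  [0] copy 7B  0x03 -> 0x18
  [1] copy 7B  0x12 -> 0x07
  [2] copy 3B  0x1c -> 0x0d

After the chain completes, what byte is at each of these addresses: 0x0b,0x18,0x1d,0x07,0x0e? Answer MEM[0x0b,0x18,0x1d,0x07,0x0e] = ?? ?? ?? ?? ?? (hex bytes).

MEM[0x0b,0x18,0x1d,0x07,0x0e] = f8 95 14 e6 14

#0 dst[0x18+7] := {0x95,0xeb,0x72,0x97,0x4b,0x14,0x1c}
#1 dst[0x07+7] := {0xe6,0x1f,0x77,0xb2,0xf8,0x8c,0x95}
#2 dst[0x0d+3] := {0x4b,0x14,0x1c}
query mem[0x0b]=0xf8, mem[0x18]=0x95, mem[0x1d]=0x14, mem[0x07]=0xe6, mem[0x0e]=0x14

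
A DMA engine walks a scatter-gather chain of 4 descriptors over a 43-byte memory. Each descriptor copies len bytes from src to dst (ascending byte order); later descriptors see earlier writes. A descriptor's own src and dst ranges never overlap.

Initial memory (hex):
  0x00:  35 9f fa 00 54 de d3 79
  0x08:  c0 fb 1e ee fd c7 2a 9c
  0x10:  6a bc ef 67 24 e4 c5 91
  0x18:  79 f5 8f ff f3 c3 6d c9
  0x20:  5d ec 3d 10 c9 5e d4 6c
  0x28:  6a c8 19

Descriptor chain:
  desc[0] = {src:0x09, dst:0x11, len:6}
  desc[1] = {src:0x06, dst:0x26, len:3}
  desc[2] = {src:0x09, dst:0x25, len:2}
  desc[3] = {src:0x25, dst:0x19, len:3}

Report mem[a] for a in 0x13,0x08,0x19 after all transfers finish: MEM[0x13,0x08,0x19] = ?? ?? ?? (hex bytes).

D0: mem[0x11..0x16] <- [fb 1e ee fd c7 2a]
D1: mem[0x26..0x28] <- [d3 79 c0]
D2: mem[0x25..0x26] <- [fb 1e]
D3: mem[0x19..0x1b] <- [fb 1e 79]
query mem[0x13]=0xee, mem[0x08]=0xc0, mem[0x19]=0xfb

MEM[0x13,0x08,0x19] = ee c0 fb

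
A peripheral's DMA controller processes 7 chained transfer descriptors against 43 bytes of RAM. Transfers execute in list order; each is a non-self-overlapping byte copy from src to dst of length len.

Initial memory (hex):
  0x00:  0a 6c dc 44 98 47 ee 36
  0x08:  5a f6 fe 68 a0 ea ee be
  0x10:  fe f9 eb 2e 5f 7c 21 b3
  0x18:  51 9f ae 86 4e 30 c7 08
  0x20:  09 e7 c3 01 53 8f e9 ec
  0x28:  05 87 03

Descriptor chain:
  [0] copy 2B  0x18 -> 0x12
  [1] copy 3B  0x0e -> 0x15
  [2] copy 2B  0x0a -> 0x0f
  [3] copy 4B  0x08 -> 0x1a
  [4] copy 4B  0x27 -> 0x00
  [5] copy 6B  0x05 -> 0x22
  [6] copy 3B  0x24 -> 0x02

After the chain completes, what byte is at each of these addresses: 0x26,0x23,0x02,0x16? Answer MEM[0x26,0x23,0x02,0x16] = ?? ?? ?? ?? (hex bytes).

[0] 0x18->0x12 len=2 : 51 9f
[1] 0x0e->0x15 len=3 : ee be fe
[2] 0x0a->0x0f len=2 : fe 68
[3] 0x08->0x1a len=4 : 5a f6 fe 68
[4] 0x27->0x00 len=4 : ec 05 87 03
[5] 0x05->0x22 len=6 : 47 ee 36 5a f6 fe
[6] 0x24->0x02 len=3 : 36 5a f6
query mem[0x26]=0xf6, mem[0x23]=0xee, mem[0x02]=0x36, mem[0x16]=0xbe

MEM[0x26,0x23,0x02,0x16] = f6 ee 36 be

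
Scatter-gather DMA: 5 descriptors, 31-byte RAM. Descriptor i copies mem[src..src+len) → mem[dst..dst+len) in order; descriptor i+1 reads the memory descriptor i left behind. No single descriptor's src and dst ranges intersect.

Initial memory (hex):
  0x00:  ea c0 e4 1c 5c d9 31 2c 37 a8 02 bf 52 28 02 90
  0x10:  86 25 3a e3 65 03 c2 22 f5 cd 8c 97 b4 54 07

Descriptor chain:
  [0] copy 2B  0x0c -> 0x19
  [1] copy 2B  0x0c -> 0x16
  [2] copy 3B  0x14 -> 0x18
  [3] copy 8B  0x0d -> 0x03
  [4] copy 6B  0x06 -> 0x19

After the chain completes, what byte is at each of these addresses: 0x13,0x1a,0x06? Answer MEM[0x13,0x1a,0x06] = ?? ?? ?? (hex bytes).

#0 dst[0x19+2] := {0x52,0x28}
#1 dst[0x16+2] := {0x52,0x28}
#2 dst[0x18+3] := {0x65,0x03,0x52}
#3 dst[0x03+8] := {0x28,0x02,0x90,0x86,0x25,0x3a,0xe3,0x65}
#4 dst[0x19+6] := {0x86,0x25,0x3a,0xe3,0x65,0xbf}
query mem[0x13]=0xe3, mem[0x1a]=0x25, mem[0x06]=0x86

MEM[0x13,0x1a,0x06] = e3 25 86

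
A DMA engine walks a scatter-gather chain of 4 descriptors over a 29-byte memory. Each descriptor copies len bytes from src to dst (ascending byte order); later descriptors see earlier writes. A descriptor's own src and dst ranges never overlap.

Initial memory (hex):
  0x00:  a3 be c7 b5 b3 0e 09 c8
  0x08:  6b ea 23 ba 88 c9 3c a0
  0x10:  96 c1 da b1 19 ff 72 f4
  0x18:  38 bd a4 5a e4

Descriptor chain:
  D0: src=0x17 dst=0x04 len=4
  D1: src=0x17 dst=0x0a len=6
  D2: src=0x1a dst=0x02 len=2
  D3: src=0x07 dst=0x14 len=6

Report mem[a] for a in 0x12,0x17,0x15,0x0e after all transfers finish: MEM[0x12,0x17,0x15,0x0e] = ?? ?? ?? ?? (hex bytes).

[0] 0x17->0x04 len=4 : f4 38 bd a4
[1] 0x17->0x0a len=6 : f4 38 bd a4 5a e4
[2] 0x1a->0x02 len=2 : a4 5a
[3] 0x07->0x14 len=6 : a4 6b ea f4 38 bd
query mem[0x12]=0xda, mem[0x17]=0xf4, mem[0x15]=0x6b, mem[0x0e]=0x5a

MEM[0x12,0x17,0x15,0x0e] = da f4 6b 5a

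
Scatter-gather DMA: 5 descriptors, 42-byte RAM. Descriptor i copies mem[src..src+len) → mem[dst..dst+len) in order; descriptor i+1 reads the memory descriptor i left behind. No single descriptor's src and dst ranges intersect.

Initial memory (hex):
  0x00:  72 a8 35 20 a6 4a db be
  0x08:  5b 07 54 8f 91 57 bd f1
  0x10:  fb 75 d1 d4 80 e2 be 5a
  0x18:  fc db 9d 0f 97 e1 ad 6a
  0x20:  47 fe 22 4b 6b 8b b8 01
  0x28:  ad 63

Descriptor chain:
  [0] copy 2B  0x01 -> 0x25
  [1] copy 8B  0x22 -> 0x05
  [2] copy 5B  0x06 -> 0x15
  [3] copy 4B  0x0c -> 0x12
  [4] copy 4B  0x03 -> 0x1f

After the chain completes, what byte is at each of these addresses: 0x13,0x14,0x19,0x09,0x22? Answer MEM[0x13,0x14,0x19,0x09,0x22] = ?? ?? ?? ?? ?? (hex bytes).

MEM[0x13,0x14,0x19,0x09,0x22] = 57 bd 01 35 4b

#0 dst[0x25+2] := {0xa8,0x35}
#1 dst[0x05+8] := {0x22,0x4b,0x6b,0xa8,0x35,0x01,0xad,0x63}
#2 dst[0x15+5] := {0x4b,0x6b,0xa8,0x35,0x01}
#3 dst[0x12+4] := {0x63,0x57,0xbd,0xf1}
#4 dst[0x1f+4] := {0x20,0xa6,0x22,0x4b}
query mem[0x13]=0x57, mem[0x14]=0xbd, mem[0x19]=0x01, mem[0x09]=0x35, mem[0x22]=0x4b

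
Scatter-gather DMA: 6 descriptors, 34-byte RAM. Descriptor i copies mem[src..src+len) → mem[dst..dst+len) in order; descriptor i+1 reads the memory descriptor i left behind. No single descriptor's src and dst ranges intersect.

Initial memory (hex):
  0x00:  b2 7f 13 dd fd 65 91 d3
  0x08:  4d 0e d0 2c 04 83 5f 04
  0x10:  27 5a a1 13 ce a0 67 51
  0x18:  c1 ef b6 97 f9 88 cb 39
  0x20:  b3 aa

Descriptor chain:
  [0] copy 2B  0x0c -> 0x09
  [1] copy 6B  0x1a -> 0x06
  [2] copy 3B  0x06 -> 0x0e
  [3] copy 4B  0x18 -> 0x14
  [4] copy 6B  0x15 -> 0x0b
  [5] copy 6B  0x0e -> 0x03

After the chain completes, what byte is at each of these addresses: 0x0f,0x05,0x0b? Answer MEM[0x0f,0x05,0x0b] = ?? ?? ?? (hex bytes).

MEM[0x0f,0x05,0x0b] = ef b6 ef

D0: mem[0x09..0x0a] <- [04 83]
D1: mem[0x06..0x0b] <- [b6 97 f9 88 cb 39]
D2: mem[0x0e..0x10] <- [b6 97 f9]
D3: mem[0x14..0x17] <- [c1 ef b6 97]
D4: mem[0x0b..0x10] <- [ef b6 97 c1 ef b6]
D5: mem[0x03..0x08] <- [c1 ef b6 5a a1 13]
query mem[0x0f]=0xef, mem[0x05]=0xb6, mem[0x0b]=0xef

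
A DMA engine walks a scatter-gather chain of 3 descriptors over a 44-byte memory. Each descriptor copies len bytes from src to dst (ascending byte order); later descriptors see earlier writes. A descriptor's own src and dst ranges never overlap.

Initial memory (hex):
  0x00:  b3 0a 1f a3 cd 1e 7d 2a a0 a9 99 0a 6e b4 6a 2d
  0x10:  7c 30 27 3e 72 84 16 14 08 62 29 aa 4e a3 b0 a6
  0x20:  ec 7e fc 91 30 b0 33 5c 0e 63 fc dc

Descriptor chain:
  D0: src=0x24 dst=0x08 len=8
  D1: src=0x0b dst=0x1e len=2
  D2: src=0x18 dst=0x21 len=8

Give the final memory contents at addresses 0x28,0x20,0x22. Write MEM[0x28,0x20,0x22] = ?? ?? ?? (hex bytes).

  after D0: wrote 8B at 0x08 = 30b0335c0e63fcdc
  after D1: wrote 2B at 0x1e = 5c0e
  after D2: wrote 8B at 0x21 = 086229aa4ea35c0e
query mem[0x28]=0x0e, mem[0x20]=0xec, mem[0x22]=0x62

MEM[0x28,0x20,0x22] = 0e ec 62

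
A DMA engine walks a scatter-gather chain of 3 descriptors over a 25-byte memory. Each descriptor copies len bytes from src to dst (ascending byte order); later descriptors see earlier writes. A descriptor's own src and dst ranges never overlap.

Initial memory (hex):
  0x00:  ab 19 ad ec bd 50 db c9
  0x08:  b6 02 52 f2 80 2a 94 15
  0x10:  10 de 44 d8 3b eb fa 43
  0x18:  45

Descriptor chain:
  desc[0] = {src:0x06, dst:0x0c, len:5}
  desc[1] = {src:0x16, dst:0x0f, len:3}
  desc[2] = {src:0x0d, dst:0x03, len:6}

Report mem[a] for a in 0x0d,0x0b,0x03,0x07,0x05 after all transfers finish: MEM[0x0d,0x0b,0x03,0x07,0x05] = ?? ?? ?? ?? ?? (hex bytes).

#0 dst[0x0c+5] := {0xdb,0xc9,0xb6,0x02,0x52}
#1 dst[0x0f+3] := {0xfa,0x43,0x45}
#2 dst[0x03+6] := {0xc9,0xb6,0xfa,0x43,0x45,0x44}
query mem[0x0d]=0xc9, mem[0x0b]=0xf2, mem[0x03]=0xc9, mem[0x07]=0x45, mem[0x05]=0xfa

MEM[0x0d,0x0b,0x03,0x07,0x05] = c9 f2 c9 45 fa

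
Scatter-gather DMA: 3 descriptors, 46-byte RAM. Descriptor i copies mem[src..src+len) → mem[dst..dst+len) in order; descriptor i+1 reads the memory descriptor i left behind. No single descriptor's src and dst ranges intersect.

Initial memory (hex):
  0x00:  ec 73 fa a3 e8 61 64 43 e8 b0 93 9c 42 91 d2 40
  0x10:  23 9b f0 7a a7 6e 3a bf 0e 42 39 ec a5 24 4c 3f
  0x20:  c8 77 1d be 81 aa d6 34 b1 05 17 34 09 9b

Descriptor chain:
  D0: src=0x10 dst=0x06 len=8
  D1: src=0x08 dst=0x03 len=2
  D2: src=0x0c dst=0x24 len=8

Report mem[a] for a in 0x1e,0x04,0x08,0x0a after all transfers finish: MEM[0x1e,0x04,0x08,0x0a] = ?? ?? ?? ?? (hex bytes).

MEM[0x1e,0x04,0x08,0x0a] = 4c 7a f0 a7

#0 dst[0x06+8] := {0x23,0x9b,0xf0,0x7a,0xa7,0x6e,0x3a,0xbf}
#1 dst[0x03+2] := {0xf0,0x7a}
#2 dst[0x24+8] := {0x3a,0xbf,0xd2,0x40,0x23,0x9b,0xf0,0x7a}
query mem[0x1e]=0x4c, mem[0x04]=0x7a, mem[0x08]=0xf0, mem[0x0a]=0xa7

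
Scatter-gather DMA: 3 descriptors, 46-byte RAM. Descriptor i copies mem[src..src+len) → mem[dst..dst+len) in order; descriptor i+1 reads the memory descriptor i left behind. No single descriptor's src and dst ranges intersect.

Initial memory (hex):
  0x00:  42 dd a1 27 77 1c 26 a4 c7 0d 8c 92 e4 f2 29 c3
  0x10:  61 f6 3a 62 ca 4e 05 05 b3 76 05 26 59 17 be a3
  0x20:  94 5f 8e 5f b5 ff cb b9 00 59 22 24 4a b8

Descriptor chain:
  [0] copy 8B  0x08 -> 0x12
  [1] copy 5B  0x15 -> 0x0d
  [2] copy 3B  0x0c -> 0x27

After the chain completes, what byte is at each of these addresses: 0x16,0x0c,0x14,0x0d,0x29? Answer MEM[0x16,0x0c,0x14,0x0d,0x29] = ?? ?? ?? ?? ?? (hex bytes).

MEM[0x16,0x0c,0x14,0x0d,0x29] = e4 e4 8c 92 e4

D0: mem[0x12..0x19] <- [c7 0d 8c 92 e4 f2 29 c3]
D1: mem[0x0d..0x11] <- [92 e4 f2 29 c3]
D2: mem[0x27..0x29] <- [e4 92 e4]
query mem[0x16]=0xe4, mem[0x0c]=0xe4, mem[0x14]=0x8c, mem[0x0d]=0x92, mem[0x29]=0xe4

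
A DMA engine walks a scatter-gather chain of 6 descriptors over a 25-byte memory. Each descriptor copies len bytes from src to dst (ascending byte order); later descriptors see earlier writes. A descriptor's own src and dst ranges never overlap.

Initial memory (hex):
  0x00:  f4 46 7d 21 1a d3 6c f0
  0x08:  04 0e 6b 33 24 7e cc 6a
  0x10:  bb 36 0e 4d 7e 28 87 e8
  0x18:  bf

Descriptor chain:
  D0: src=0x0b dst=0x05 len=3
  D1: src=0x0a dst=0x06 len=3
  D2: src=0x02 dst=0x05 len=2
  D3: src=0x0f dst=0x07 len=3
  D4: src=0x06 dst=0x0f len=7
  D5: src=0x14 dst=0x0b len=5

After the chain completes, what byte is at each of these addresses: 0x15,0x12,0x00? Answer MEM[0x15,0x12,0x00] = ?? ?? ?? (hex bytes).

MEM[0x15,0x12,0x00] = 24 36 f4

[0] 0x0b->0x05 len=3 : 33 24 7e
[1] 0x0a->0x06 len=3 : 6b 33 24
[2] 0x02->0x05 len=2 : 7d 21
[3] 0x0f->0x07 len=3 : 6a bb 36
[4] 0x06->0x0f len=7 : 21 6a bb 36 6b 33 24
[5] 0x14->0x0b len=5 : 33 24 87 e8 bf
query mem[0x15]=0x24, mem[0x12]=0x36, mem[0x00]=0xf4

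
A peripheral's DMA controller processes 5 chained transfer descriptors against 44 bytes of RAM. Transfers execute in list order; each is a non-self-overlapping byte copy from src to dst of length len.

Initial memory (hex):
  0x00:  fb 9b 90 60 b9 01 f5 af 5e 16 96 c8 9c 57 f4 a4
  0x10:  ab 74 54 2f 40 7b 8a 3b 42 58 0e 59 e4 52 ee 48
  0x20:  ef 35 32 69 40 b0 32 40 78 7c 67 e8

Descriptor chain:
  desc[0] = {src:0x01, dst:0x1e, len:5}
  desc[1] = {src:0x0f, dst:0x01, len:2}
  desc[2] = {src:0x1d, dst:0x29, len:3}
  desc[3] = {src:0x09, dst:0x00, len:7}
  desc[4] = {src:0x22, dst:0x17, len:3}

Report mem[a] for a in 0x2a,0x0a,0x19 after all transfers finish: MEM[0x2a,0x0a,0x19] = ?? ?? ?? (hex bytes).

MEM[0x2a,0x0a,0x19] = 9b 96 40

#0 dst[0x1e+5] := {0x9b,0x90,0x60,0xb9,0x01}
#1 dst[0x01+2] := {0xa4,0xab}
#2 dst[0x29+3] := {0x52,0x9b,0x90}
#3 dst[0x00+7] := {0x16,0x96,0xc8,0x9c,0x57,0xf4,0xa4}
#4 dst[0x17+3] := {0x01,0x69,0x40}
query mem[0x2a]=0x9b, mem[0x0a]=0x96, mem[0x19]=0x40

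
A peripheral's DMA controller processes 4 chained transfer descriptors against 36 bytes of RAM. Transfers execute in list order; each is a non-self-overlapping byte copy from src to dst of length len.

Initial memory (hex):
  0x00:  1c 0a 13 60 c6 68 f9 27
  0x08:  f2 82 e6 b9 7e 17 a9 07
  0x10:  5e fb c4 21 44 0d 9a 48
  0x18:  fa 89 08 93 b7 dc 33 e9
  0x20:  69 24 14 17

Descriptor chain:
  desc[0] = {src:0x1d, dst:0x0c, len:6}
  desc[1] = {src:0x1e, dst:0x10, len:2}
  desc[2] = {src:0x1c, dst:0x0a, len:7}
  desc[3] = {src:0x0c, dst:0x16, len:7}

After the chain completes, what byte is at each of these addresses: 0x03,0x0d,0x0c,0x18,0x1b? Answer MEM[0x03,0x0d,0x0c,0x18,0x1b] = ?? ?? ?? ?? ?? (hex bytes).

[0] 0x1d->0x0c len=6 : dc 33 e9 69 24 14
[1] 0x1e->0x10 len=2 : 33 e9
[2] 0x1c->0x0a len=7 : b7 dc 33 e9 69 24 14
[3] 0x0c->0x16 len=7 : 33 e9 69 24 14 e9 c4
query mem[0x03]=0x60, mem[0x0d]=0xe9, mem[0x0c]=0x33, mem[0x18]=0x69, mem[0x1b]=0xe9

MEM[0x03,0x0d,0x0c,0x18,0x1b] = 60 e9 33 69 e9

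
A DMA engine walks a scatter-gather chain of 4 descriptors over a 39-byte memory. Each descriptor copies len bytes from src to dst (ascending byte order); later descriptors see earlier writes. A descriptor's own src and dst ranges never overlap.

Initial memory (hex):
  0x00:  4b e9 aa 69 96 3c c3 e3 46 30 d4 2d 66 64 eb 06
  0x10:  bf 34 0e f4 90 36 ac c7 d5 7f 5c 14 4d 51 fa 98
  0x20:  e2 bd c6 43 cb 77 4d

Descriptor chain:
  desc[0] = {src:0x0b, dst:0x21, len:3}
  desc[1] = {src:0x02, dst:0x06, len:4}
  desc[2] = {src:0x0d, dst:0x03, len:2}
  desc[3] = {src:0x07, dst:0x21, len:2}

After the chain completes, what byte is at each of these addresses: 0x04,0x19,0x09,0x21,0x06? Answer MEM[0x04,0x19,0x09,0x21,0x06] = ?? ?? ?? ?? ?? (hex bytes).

[0] 0x0b->0x21 len=3 : 2d 66 64
[1] 0x02->0x06 len=4 : aa 69 96 3c
[2] 0x0d->0x03 len=2 : 64 eb
[3] 0x07->0x21 len=2 : 69 96
query mem[0x04]=0xeb, mem[0x19]=0x7f, mem[0x09]=0x3c, mem[0x21]=0x69, mem[0x06]=0xaa

MEM[0x04,0x19,0x09,0x21,0x06] = eb 7f 3c 69 aa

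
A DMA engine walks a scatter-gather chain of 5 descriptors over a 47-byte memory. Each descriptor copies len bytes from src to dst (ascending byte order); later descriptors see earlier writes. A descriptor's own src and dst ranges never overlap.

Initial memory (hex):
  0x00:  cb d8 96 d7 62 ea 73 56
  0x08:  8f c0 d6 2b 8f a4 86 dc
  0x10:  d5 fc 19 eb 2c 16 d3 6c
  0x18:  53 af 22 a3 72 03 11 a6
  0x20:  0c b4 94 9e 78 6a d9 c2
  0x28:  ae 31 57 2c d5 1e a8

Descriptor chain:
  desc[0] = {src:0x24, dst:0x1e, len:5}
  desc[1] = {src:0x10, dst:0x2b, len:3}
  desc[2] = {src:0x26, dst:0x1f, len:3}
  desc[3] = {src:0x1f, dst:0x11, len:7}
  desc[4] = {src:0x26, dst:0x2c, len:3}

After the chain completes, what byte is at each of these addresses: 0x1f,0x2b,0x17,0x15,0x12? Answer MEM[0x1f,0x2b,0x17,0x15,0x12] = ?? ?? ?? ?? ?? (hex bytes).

  after D0: wrote 5B at 0x1e = 786ad9c2ae
  after D1: wrote 3B at 0x2b = d5fc19
  after D2: wrote 3B at 0x1f = d9c2ae
  after D3: wrote 7B at 0x11 = d9c2aeae9e786a
  after D4: wrote 3B at 0x2c = d9c2ae
query mem[0x1f]=0xd9, mem[0x2b]=0xd5, mem[0x17]=0x6a, mem[0x15]=0x9e, mem[0x12]=0xc2

MEM[0x1f,0x2b,0x17,0x15,0x12] = d9 d5 6a 9e c2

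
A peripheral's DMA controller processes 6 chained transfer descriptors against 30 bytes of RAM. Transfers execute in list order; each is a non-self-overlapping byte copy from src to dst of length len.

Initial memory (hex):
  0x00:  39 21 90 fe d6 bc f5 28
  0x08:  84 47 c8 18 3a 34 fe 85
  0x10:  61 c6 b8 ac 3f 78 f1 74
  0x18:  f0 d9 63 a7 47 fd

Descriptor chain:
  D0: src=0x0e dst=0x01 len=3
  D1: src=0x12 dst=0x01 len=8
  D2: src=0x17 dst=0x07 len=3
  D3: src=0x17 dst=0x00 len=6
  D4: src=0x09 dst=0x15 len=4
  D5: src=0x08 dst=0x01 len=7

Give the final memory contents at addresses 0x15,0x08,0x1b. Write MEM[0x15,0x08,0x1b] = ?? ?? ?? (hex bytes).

  after D0: wrote 3B at 0x01 = fe8561
  after D1: wrote 8B at 0x01 = b8ac3f78f174f0d9
  after D2: wrote 3B at 0x07 = 74f0d9
  after D3: wrote 6B at 0x00 = 74f0d963a747
  after D4: wrote 4B at 0x15 = d9c8183a
  after D5: wrote 7B at 0x01 = f0d9c8183a34fe
query mem[0x15]=0xd9, mem[0x08]=0xf0, mem[0x1b]=0xa7

MEM[0x15,0x08,0x1b] = d9 f0 a7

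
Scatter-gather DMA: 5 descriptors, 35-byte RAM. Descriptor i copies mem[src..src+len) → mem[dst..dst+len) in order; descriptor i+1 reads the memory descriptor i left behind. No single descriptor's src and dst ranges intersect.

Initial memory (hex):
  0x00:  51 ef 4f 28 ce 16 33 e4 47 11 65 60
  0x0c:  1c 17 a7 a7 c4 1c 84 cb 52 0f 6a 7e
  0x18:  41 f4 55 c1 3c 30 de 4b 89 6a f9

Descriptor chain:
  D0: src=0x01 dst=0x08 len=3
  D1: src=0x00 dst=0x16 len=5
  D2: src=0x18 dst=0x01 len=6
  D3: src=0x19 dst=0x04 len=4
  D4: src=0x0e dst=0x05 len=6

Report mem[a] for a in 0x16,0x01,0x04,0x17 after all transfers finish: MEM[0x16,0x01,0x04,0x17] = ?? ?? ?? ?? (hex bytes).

[0] 0x01->0x08 len=3 : ef 4f 28
[1] 0x00->0x16 len=5 : 51 ef 4f 28 ce
[2] 0x18->0x01 len=6 : 4f 28 ce c1 3c 30
[3] 0x19->0x04 len=4 : 28 ce c1 3c
[4] 0x0e->0x05 len=6 : a7 a7 c4 1c 84 cb
query mem[0x16]=0x51, mem[0x01]=0x4f, mem[0x04]=0x28, mem[0x17]=0xef

MEM[0x16,0x01,0x04,0x17] = 51 4f 28 ef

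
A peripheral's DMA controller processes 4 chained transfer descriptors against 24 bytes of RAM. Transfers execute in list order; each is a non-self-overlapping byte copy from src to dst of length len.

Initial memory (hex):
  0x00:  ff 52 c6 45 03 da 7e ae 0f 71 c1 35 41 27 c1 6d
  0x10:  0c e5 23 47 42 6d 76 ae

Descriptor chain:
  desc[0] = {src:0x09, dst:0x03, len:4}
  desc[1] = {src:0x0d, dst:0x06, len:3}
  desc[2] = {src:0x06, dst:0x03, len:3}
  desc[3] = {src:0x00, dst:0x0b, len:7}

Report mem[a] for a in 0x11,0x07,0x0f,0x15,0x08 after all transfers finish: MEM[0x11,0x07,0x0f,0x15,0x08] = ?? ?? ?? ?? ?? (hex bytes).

  after D0: wrote 4B at 0x03 = 71c13541
  after D1: wrote 3B at 0x06 = 27c16d
  after D2: wrote 3B at 0x03 = 27c16d
  after D3: wrote 7B at 0x0b = ff52c627c16d27
query mem[0x11]=0x27, mem[0x07]=0xc1, mem[0x0f]=0xc1, mem[0x15]=0x6d, mem[0x08]=0x6d

MEM[0x11,0x07,0x0f,0x15,0x08] = 27 c1 c1 6d 6d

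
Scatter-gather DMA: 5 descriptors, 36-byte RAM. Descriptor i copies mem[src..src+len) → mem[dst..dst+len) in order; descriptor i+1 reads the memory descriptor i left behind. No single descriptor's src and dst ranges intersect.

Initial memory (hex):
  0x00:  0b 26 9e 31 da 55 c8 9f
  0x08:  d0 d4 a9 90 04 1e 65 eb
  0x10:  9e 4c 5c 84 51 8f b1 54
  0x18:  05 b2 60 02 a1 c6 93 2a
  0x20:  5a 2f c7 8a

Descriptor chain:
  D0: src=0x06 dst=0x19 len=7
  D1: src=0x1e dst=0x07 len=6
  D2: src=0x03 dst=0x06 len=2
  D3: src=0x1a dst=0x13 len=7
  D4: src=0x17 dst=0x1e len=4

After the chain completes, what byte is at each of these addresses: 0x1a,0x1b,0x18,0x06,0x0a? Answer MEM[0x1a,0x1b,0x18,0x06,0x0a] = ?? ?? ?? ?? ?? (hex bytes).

D0: mem[0x19..0x1f] <- [c8 9f d0 d4 a9 90 04]
D1: mem[0x07..0x0c] <- [90 04 5a 2f c7 8a]
D2: mem[0x06..0x07] <- [31 da]
D3: mem[0x13..0x19] <- [9f d0 d4 a9 90 04 5a]
D4: mem[0x1e..0x21] <- [90 04 5a 9f]
query mem[0x1a]=0x9f, mem[0x1b]=0xd0, mem[0x18]=0x04, mem[0x06]=0x31, mem[0x0a]=0x2f

MEM[0x1a,0x1b,0x18,0x06,0x0a] = 9f d0 04 31 2f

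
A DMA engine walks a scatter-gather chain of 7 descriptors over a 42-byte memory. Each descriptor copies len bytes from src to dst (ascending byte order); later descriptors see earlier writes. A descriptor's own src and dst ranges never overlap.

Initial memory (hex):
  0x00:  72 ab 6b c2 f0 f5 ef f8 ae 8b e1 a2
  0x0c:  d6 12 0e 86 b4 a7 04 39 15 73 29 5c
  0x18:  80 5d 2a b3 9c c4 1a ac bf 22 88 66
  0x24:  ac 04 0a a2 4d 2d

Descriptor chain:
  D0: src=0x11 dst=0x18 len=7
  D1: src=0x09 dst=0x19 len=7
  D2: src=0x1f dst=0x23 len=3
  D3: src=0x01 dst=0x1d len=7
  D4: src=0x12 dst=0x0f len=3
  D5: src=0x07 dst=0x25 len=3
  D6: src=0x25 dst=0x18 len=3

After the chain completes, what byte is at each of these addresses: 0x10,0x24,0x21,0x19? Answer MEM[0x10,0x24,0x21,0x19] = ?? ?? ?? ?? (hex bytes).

MEM[0x10,0x24,0x21,0x19] = 39 bf f5 ae

[0] 0x11->0x18 len=7 : a7 04 39 15 73 29 5c
[1] 0x09->0x19 len=7 : 8b e1 a2 d6 12 0e 86
[2] 0x1f->0x23 len=3 : 86 bf 22
[3] 0x01->0x1d len=7 : ab 6b c2 f0 f5 ef f8
[4] 0x12->0x0f len=3 : 04 39 15
[5] 0x07->0x25 len=3 : f8 ae 8b
[6] 0x25->0x18 len=3 : f8 ae 8b
query mem[0x10]=0x39, mem[0x24]=0xbf, mem[0x21]=0xf5, mem[0x19]=0xae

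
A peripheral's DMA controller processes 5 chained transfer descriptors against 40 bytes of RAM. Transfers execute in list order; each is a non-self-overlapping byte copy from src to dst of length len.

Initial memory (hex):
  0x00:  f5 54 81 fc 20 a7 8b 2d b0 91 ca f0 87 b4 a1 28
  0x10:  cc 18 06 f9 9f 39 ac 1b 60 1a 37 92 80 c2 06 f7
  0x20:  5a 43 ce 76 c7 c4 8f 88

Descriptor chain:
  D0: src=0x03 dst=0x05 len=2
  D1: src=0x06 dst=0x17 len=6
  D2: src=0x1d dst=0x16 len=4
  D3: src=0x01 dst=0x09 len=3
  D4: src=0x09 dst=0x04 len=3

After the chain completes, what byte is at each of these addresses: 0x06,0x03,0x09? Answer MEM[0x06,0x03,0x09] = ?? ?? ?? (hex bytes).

MEM[0x06,0x03,0x09] = fc fc 54

D0: mem[0x05..0x06] <- [fc 20]
D1: mem[0x17..0x1c] <- [20 2d b0 91 ca f0]
D2: mem[0x16..0x19] <- [c2 06 f7 5a]
D3: mem[0x09..0x0b] <- [54 81 fc]
D4: mem[0x04..0x06] <- [54 81 fc]
query mem[0x06]=0xfc, mem[0x03]=0xfc, mem[0x09]=0x54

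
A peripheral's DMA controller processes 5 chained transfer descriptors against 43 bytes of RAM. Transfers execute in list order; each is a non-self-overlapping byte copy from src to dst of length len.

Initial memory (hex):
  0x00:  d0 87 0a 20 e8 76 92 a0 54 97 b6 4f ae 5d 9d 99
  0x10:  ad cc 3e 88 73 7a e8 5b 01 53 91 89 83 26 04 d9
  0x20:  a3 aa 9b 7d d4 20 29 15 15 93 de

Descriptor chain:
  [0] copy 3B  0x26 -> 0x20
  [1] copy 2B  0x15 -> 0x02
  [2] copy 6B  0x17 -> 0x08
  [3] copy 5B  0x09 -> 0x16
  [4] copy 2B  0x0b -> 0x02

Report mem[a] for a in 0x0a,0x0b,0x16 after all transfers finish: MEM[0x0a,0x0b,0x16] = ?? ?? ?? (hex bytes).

  after D0: wrote 3B at 0x20 = 291515
  after D1: wrote 2B at 0x02 = 7ae8
  after D2: wrote 6B at 0x08 = 5b0153918983
  after D3: wrote 5B at 0x16 = 0153918983
  after D4: wrote 2B at 0x02 = 9189
query mem[0x0a]=0x53, mem[0x0b]=0x91, mem[0x16]=0x01

MEM[0x0a,0x0b,0x16] = 53 91 01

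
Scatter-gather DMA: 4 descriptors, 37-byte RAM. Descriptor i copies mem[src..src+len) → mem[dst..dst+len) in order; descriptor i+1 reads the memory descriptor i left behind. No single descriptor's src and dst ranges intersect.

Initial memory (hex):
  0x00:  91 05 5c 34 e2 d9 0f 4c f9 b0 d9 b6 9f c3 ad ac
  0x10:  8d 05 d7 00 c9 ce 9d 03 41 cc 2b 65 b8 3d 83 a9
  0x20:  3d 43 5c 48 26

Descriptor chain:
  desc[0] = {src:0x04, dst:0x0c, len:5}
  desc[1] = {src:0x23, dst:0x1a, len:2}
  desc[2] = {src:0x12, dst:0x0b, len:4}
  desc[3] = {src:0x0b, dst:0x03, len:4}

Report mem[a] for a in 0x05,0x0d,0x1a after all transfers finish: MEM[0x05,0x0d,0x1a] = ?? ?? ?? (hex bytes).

[0] 0x04->0x0c len=5 : e2 d9 0f 4c f9
[1] 0x23->0x1a len=2 : 48 26
[2] 0x12->0x0b len=4 : d7 00 c9 ce
[3] 0x0b->0x03 len=4 : d7 00 c9 ce
query mem[0x05]=0xc9, mem[0x0d]=0xc9, mem[0x1a]=0x48

MEM[0x05,0x0d,0x1a] = c9 c9 48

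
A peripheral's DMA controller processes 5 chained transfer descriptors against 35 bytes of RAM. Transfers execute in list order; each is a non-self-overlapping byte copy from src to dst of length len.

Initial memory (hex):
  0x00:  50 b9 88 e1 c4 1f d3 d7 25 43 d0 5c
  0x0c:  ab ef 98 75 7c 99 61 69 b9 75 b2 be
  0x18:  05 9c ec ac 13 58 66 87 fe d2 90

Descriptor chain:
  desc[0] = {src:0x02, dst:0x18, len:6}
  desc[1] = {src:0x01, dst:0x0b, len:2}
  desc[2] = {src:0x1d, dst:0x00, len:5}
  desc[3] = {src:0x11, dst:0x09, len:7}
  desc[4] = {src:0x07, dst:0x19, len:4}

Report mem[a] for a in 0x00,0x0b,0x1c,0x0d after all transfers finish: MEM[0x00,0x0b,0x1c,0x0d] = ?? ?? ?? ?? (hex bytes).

MEM[0x00,0x0b,0x1c,0x0d] = d7 69 61 75

  after D0: wrote 6B at 0x18 = 88e1c41fd3d7
  after D1: wrote 2B at 0x0b = b988
  after D2: wrote 5B at 0x00 = d76687fed2
  after D3: wrote 7B at 0x09 = 996169b975b2be
  after D4: wrote 4B at 0x19 = d7259961
query mem[0x00]=0xd7, mem[0x0b]=0x69, mem[0x1c]=0x61, mem[0x0d]=0x75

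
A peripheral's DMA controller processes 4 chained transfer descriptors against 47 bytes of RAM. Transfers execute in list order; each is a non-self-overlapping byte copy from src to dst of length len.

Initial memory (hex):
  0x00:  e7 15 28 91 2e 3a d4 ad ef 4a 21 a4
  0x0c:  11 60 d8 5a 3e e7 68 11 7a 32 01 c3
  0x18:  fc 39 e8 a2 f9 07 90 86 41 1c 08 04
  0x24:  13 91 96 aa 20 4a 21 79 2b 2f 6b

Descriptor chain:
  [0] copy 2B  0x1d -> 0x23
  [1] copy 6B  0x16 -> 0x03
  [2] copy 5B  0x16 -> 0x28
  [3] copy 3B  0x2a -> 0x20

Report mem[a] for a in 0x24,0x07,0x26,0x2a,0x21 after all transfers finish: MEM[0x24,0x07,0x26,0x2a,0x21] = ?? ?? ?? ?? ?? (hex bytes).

#0 dst[0x23+2] := {0x07,0x90}
#1 dst[0x03+6] := {0x01,0xc3,0xfc,0x39,0xe8,0xa2}
#2 dst[0x28+5] := {0x01,0xc3,0xfc,0x39,0xe8}
#3 dst[0x20+3] := {0xfc,0x39,0xe8}
query mem[0x24]=0x90, mem[0x07]=0xe8, mem[0x26]=0x96, mem[0x2a]=0xfc, mem[0x21]=0x39

MEM[0x24,0x07,0x26,0x2a,0x21] = 90 e8 96 fc 39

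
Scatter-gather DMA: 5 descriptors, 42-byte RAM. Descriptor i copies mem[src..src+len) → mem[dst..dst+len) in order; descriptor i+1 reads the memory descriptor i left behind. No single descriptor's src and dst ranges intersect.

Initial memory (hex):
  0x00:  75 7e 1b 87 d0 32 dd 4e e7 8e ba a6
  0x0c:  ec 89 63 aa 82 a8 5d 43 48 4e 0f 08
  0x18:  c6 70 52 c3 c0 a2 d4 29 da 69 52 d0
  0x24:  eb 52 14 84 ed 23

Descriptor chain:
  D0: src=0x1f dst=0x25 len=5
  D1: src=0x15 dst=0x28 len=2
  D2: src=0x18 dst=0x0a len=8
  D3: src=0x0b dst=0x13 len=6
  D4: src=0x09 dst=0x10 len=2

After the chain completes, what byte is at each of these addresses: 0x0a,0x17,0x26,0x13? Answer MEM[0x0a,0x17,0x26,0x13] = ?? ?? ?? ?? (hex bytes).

MEM[0x0a,0x17,0x26,0x13] = c6 a2 da 70

D0: mem[0x25..0x29] <- [29 da 69 52 d0]
D1: mem[0x28..0x29] <- [4e 0f]
D2: mem[0x0a..0x11] <- [c6 70 52 c3 c0 a2 d4 29]
D3: mem[0x13..0x18] <- [70 52 c3 c0 a2 d4]
D4: mem[0x10..0x11] <- [8e c6]
query mem[0x0a]=0xc6, mem[0x17]=0xa2, mem[0x26]=0xda, mem[0x13]=0x70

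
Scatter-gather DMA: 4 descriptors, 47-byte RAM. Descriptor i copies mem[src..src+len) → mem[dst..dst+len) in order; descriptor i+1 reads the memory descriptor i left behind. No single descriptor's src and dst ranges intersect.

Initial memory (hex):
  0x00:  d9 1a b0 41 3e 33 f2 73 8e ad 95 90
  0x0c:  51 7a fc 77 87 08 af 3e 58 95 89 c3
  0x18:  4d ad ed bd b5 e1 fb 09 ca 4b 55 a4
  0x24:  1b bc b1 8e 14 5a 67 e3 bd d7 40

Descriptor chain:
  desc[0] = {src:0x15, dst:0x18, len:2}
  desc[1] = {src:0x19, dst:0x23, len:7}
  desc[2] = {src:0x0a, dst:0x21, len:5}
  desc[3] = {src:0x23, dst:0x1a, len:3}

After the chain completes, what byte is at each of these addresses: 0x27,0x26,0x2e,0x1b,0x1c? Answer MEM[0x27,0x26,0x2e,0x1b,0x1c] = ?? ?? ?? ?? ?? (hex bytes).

MEM[0x27,0x26,0x2e,0x1b,0x1c] = e1 b5 40 7a fc

D0: mem[0x18..0x19] <- [95 89]
D1: mem[0x23..0x29] <- [89 ed bd b5 e1 fb 09]
D2: mem[0x21..0x25] <- [95 90 51 7a fc]
D3: mem[0x1a..0x1c] <- [51 7a fc]
query mem[0x27]=0xe1, mem[0x26]=0xb5, mem[0x2e]=0x40, mem[0x1b]=0x7a, mem[0x1c]=0xfc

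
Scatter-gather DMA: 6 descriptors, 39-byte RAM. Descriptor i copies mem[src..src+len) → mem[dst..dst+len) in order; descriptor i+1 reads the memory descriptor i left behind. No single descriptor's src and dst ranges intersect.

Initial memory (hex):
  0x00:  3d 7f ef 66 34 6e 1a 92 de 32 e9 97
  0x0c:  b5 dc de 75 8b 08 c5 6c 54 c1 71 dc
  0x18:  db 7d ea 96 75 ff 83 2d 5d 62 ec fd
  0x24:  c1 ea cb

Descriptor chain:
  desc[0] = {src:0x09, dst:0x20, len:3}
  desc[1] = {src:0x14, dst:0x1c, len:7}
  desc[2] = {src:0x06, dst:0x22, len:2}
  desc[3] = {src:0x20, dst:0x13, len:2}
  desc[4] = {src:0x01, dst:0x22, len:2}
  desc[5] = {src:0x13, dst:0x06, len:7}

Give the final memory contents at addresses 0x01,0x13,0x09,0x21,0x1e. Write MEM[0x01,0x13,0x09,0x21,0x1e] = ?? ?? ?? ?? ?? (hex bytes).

#0 dst[0x20+3] := {0x32,0xe9,0x97}
#1 dst[0x1c+7] := {0x54,0xc1,0x71,0xdc,0xdb,0x7d,0xea}
#2 dst[0x22+2] := {0x1a,0x92}
#3 dst[0x13+2] := {0xdb,0x7d}
#4 dst[0x22+2] := {0x7f,0xef}
#5 dst[0x06+7] := {0xdb,0x7d,0xc1,0x71,0xdc,0xdb,0x7d}
query mem[0x01]=0x7f, mem[0x13]=0xdb, mem[0x09]=0x71, mem[0x21]=0x7d, mem[0x1e]=0x71

MEM[0x01,0x13,0x09,0x21,0x1e] = 7f db 71 7d 71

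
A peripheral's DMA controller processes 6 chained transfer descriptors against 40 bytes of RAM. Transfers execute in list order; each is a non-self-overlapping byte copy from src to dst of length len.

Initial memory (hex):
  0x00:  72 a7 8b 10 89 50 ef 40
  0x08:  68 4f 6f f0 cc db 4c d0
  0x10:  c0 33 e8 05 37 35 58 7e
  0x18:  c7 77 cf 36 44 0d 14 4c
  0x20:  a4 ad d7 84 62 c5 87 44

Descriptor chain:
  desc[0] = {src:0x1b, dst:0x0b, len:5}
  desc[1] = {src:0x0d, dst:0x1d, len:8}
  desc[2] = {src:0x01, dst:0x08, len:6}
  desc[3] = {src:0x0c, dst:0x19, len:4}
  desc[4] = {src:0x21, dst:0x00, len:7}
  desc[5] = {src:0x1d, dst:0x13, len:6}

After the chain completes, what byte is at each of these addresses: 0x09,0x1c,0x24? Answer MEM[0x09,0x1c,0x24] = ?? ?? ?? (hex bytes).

  after D0: wrote 5B at 0x0b = 36440d144c
  after D1: wrote 8B at 0x1d = 0d144cc033e80537
  after D2: wrote 6B at 0x08 = a78b108950ef
  after D3: wrote 4B at 0x19 = 50ef144c
  after D4: wrote 7B at 0x00 = 33e80537c58744
  after D5: wrote 6B at 0x13 = 0d144cc033e8
query mem[0x09]=0x8b, mem[0x1c]=0x4c, mem[0x24]=0x37

MEM[0x09,0x1c,0x24] = 8b 4c 37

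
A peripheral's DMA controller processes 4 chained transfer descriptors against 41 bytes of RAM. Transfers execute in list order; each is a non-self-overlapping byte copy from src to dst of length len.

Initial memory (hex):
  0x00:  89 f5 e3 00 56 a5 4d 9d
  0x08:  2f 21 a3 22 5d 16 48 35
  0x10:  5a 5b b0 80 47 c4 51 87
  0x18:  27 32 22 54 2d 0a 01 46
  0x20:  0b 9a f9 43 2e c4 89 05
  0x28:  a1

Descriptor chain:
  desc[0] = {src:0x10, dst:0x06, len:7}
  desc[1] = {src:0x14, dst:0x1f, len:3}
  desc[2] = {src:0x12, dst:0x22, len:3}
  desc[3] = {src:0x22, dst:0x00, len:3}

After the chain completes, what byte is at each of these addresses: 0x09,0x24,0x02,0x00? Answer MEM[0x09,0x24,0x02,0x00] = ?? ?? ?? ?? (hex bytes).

#0 dst[0x06+7] := {0x5a,0x5b,0xb0,0x80,0x47,0xc4,0x51}
#1 dst[0x1f+3] := {0x47,0xc4,0x51}
#2 dst[0x22+3] := {0xb0,0x80,0x47}
#3 dst[0x00+3] := {0xb0,0x80,0x47}
query mem[0x09]=0x80, mem[0x24]=0x47, mem[0x02]=0x47, mem[0x00]=0xb0

MEM[0x09,0x24,0x02,0x00] = 80 47 47 b0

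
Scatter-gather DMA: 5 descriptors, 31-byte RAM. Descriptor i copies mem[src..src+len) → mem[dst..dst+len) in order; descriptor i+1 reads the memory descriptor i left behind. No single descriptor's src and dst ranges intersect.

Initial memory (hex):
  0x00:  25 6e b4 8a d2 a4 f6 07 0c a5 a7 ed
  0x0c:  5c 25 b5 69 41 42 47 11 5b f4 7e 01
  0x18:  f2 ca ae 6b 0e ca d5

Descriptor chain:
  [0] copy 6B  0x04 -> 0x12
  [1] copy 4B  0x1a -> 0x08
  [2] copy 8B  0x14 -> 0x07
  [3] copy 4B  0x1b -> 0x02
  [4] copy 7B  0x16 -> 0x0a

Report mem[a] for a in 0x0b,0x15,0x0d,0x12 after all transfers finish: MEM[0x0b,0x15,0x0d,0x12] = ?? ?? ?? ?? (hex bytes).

#0 dst[0x12+6] := {0xd2,0xa4,0xf6,0x07,0x0c,0xa5}
#1 dst[0x08+4] := {0xae,0x6b,0x0e,0xca}
#2 dst[0x07+8] := {0xf6,0x07,0x0c,0xa5,0xf2,0xca,0xae,0x6b}
#3 dst[0x02+4] := {0x6b,0x0e,0xca,0xd5}
#4 dst[0x0a+7] := {0x0c,0xa5,0xf2,0xca,0xae,0x6b,0x0e}
query mem[0x0b]=0xa5, mem[0x15]=0x07, mem[0x0d]=0xca, mem[0x12]=0xd2

MEM[0x0b,0x15,0x0d,0x12] = a5 07 ca d2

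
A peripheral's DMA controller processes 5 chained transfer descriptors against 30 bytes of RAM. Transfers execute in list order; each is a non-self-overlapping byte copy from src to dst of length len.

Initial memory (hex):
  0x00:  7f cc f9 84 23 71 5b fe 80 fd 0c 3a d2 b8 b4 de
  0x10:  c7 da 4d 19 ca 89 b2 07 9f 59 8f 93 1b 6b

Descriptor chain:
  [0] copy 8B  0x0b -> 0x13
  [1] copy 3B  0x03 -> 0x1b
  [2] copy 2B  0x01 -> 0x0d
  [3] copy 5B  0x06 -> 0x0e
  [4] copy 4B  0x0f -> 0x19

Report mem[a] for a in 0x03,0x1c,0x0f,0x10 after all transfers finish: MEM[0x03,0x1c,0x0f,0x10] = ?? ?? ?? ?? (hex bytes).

  after D0: wrote 8B at 0x13 = 3ad2b8b4dec7da4d
  after D1: wrote 3B at 0x1b = 842371
  after D2: wrote 2B at 0x0d = ccf9
  after D3: wrote 5B at 0x0e = 5bfe80fd0c
  after D4: wrote 4B at 0x19 = fe80fd0c
query mem[0x03]=0x84, mem[0x1c]=0x0c, mem[0x0f]=0xfe, mem[0x10]=0x80

MEM[0x03,0x1c,0x0f,0x10] = 84 0c fe 80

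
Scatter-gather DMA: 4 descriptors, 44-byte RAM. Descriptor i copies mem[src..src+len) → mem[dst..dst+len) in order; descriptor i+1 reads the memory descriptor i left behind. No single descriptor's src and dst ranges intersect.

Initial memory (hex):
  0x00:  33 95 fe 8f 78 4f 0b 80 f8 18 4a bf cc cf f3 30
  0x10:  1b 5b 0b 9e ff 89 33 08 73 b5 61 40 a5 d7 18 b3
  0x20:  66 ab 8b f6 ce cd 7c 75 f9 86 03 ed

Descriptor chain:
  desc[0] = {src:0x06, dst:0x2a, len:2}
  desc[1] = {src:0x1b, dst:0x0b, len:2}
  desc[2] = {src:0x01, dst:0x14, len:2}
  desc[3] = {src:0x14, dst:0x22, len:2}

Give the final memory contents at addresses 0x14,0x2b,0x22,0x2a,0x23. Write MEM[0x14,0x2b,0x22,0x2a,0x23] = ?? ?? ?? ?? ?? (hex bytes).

  after D0: wrote 2B at 0x2a = 0b80
  after D1: wrote 2B at 0x0b = 40a5
  after D2: wrote 2B at 0x14 = 95fe
  after D3: wrote 2B at 0x22 = 95fe
query mem[0x14]=0x95, mem[0x2b]=0x80, mem[0x22]=0x95, mem[0x2a]=0x0b, mem[0x23]=0xfe

MEM[0x14,0x2b,0x22,0x2a,0x23] = 95 80 95 0b fe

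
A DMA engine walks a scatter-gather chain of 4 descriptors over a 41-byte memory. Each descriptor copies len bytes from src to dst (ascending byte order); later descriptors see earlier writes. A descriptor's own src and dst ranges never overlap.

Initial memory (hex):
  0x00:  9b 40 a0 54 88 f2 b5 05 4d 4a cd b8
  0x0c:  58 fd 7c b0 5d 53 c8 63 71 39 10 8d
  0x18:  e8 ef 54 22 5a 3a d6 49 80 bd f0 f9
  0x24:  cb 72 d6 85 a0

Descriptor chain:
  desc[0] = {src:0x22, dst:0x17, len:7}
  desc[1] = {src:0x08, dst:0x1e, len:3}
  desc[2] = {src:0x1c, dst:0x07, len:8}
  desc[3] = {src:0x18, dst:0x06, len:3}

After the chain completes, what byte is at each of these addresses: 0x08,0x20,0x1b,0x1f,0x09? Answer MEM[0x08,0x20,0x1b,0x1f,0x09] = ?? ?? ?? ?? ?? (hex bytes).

MEM[0x08,0x20,0x1b,0x1f,0x09] = 72 cd d6 4a 4d

#0 dst[0x17+7] := {0xf0,0xf9,0xcb,0x72,0xd6,0x85,0xa0}
#1 dst[0x1e+3] := {0x4d,0x4a,0xcd}
#2 dst[0x07+8] := {0x85,0xa0,0x4d,0x4a,0xcd,0xbd,0xf0,0xf9}
#3 dst[0x06+3] := {0xf9,0xcb,0x72}
query mem[0x08]=0x72, mem[0x20]=0xcd, mem[0x1b]=0xd6, mem[0x1f]=0x4a, mem[0x09]=0x4d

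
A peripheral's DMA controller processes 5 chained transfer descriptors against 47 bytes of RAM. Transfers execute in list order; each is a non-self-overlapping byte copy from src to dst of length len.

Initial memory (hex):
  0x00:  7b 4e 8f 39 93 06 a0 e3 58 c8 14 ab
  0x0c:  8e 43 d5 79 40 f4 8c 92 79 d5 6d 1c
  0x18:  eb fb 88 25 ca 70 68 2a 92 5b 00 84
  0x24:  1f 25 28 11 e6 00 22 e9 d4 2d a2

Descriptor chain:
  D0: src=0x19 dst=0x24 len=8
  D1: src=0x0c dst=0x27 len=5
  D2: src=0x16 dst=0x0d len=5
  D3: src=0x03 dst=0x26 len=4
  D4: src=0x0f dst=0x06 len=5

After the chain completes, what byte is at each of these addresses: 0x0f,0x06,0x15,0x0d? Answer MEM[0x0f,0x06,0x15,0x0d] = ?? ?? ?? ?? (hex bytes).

MEM[0x0f,0x06,0x15,0x0d] = eb eb d5 6d

  after D0: wrote 8B at 0x24 = fb8825ca70682a92
  after D1: wrote 5B at 0x27 = 8e43d57940
  after D2: wrote 5B at 0x0d = 6d1cebfb88
  after D3: wrote 4B at 0x26 = 399306a0
  after D4: wrote 5B at 0x06 = ebfb888c92
query mem[0x0f]=0xeb, mem[0x06]=0xeb, mem[0x15]=0xd5, mem[0x0d]=0x6d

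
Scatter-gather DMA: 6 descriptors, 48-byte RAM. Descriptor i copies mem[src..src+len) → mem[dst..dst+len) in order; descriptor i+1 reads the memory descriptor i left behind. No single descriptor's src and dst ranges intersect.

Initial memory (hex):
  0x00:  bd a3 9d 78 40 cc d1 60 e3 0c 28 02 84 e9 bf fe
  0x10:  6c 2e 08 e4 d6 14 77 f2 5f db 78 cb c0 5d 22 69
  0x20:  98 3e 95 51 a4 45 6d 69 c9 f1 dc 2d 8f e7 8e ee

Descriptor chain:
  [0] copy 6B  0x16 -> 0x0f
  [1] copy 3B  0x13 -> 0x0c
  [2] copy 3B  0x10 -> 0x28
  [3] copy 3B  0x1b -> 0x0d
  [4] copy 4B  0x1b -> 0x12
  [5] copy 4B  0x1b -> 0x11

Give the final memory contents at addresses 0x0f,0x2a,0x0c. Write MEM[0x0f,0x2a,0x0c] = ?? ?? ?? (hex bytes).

MEM[0x0f,0x2a,0x0c] = 5d db 78

D0: mem[0x0f..0x14] <- [77 f2 5f db 78 cb]
D1: mem[0x0c..0x0e] <- [78 cb 14]
D2: mem[0x28..0x2a] <- [f2 5f db]
D3: mem[0x0d..0x0f] <- [cb c0 5d]
D4: mem[0x12..0x15] <- [cb c0 5d 22]
D5: mem[0x11..0x14] <- [cb c0 5d 22]
query mem[0x0f]=0x5d, mem[0x2a]=0xdb, mem[0x0c]=0x78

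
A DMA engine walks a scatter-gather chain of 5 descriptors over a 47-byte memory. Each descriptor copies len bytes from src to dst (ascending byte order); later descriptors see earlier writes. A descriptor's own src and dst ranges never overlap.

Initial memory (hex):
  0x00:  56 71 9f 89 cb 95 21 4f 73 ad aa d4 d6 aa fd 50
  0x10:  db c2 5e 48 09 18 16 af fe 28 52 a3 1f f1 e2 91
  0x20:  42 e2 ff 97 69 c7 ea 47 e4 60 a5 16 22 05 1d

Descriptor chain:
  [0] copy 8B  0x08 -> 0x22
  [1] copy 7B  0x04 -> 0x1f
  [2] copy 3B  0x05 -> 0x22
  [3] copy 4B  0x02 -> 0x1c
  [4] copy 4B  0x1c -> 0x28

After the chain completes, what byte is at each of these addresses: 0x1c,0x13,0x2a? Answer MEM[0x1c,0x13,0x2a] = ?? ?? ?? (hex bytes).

#0 dst[0x22+8] := {0x73,0xad,0xaa,0xd4,0xd6,0xaa,0xfd,0x50}
#1 dst[0x1f+7] := {0xcb,0x95,0x21,0x4f,0x73,0xad,0xaa}
#2 dst[0x22+3] := {0x95,0x21,0x4f}
#3 dst[0x1c+4] := {0x9f,0x89,0xcb,0x95}
#4 dst[0x28+4] := {0x9f,0x89,0xcb,0x95}
query mem[0x1c]=0x9f, mem[0x13]=0x48, mem[0x2a]=0xcb

MEM[0x1c,0x13,0x2a] = 9f 48 cb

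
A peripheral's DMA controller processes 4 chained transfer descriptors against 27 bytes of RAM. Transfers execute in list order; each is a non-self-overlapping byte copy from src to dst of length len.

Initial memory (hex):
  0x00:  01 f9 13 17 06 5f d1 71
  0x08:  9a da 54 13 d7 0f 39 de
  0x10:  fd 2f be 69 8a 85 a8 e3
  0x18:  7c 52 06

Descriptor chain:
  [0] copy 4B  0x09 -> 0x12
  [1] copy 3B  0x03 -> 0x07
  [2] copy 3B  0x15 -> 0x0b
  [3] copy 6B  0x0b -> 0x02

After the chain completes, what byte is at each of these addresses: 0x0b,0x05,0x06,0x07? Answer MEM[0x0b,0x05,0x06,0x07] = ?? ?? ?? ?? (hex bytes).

D0: mem[0x12..0x15] <- [da 54 13 d7]
D1: mem[0x07..0x09] <- [17 06 5f]
D2: mem[0x0b..0x0d] <- [d7 a8 e3]
D3: mem[0x02..0x07] <- [d7 a8 e3 39 de fd]
query mem[0x0b]=0xd7, mem[0x05]=0x39, mem[0x06]=0xde, mem[0x07]=0xfd

MEM[0x0b,0x05,0x06,0x07] = d7 39 de fd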